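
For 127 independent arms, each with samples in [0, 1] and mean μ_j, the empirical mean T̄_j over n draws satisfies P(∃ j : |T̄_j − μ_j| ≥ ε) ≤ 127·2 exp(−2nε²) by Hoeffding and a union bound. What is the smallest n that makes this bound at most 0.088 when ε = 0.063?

Need 2·127·exp(−2nε²) ≤ 0.088, i.e. exp(−2nε²) ≤ 0.088/254.
So 2nε² ≥ ln(254/0.088) = 7.967753.
Hence n ≥ 7.967753/(2·0.063²) = 1003.748.
The smallest integer n is 1004.

1004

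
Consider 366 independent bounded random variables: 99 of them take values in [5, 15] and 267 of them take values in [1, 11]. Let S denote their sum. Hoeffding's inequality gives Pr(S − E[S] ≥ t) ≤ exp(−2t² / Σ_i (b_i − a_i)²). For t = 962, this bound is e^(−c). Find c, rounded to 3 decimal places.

Σ(b_i − a_i)² = 99·10² + 267·10² = 36600.
c = 2t² / 36600 = 2·962² / 36600 = 50.5707.

50.571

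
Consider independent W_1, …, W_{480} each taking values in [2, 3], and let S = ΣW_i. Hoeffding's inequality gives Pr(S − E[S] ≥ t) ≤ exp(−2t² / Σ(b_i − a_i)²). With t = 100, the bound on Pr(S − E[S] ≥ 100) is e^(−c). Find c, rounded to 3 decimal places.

Σ(b_i − a_i)² = 480·(1)² = 480.
c = 2t²/480 = 2·100²/480 = 41.6667.

41.667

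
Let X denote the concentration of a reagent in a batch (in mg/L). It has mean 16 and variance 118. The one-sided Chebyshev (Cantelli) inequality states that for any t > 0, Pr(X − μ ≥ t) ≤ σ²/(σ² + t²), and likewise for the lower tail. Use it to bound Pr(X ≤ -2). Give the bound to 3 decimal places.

Here σ² = 118 and t = 18, so σ² + t² = 442.
Cantelli's bound: 118/442 = 0.2670.

0.267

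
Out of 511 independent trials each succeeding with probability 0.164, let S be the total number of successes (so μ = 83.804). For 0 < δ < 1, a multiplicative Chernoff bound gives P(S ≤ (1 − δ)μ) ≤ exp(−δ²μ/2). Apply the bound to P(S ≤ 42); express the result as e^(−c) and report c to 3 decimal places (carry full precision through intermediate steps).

Write 42 = (1 − δ)μ, so δ = 1 − 42/83.804 = 0.4988306…
Then the exponent is δ²μ/2 = (μ − 42)²/(2μ) = 10.426557.

10.427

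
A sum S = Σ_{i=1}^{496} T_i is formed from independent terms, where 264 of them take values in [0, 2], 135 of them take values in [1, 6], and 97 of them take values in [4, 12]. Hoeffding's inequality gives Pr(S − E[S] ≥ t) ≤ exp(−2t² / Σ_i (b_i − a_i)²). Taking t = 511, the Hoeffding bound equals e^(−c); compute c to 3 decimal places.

Σ(b_i − a_i)² = 264·2² + 135·5² + 97·8² = 10639.
c = 2t² / 10639 = 2·511² / 10639 = 49.0875.

49.088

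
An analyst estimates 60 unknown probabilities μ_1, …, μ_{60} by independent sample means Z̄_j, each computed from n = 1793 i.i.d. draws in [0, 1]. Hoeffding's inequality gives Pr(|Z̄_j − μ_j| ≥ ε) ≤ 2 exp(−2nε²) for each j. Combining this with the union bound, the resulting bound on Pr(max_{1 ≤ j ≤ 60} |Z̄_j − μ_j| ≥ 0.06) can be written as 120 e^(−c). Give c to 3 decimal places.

Union bound over the 60 events: Pr(max_{1 ≤ j ≤ 60} |Z̄_j − μ_j| ≥ 0.06) ≤ 60·2·exp(−2nε²) = 120 exp(−2·1793·0.06²).
So c = 2·1793·0.06² = 12.9096.

12.910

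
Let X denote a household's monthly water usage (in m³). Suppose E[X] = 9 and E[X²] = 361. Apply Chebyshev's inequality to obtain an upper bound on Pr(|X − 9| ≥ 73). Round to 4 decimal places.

0.0525

Var(X) = E[X²] − (E[X])² = 361 − 81 = 280.
Chebyshev's inequality: Pr(|X − μ| ≥ t) ≤ Var(X)/t² = 280/5329 = 0.0525.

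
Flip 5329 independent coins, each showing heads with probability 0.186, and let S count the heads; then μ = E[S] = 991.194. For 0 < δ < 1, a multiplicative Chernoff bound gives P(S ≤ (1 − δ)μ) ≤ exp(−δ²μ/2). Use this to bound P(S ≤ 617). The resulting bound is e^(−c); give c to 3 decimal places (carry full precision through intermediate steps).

70.633

Write 617 = (1 − δ)μ, so δ = 1 − 617/991.194 = 0.3775184…
Then the exponent is δ²μ/2 = (μ − 617)²/(2μ) = 70.632565.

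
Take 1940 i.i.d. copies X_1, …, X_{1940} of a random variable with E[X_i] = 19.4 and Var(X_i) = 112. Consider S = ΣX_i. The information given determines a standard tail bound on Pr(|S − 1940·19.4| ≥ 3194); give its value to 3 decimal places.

0.021

With mean and variance of each term known, Chebyshev's inequality bounds the deviation of the sum (or sample mean).
Var(S) = n·Var(X_i) = 1940·112 = 217280.
Chebyshev: Pr(|S − 1940·19.4| ≥ 3194) ≤ Var(S)/3194² = 217280/10201636 = 0.0213.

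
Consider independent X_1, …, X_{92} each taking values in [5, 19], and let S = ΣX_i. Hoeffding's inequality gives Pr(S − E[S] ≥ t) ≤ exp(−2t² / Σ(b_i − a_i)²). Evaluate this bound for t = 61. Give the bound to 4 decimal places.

0.6619

Σ(b_i − a_i)² = 92·(14)² = 18032.
Exponent = 2·61²/18032 = 0.4127.
Bound = exp(−0.4127) = 0.66185.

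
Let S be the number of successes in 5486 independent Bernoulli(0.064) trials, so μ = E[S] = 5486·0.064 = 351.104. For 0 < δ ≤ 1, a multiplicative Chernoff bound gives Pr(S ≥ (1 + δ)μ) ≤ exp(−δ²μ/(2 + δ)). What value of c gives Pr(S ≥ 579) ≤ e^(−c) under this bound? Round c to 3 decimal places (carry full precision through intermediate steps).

55.840

Write 579 = (1 + δ)μ, so δ = 579/351.104 − 1 = 0.649084…
Then the exponent is δ²μ/(2 + δ) = (579 − μ)² / (μ·(2 + δ)) = 55.839548.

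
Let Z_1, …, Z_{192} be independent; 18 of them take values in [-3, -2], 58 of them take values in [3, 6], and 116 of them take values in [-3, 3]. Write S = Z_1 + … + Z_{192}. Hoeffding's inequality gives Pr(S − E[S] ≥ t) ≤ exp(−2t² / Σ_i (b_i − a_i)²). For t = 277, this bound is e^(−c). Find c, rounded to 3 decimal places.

32.540

Σ(b_i − a_i)² = 18·1² + 58·3² + 116·6² = 4716.
c = 2t² / 4716 = 2·277² / 4716 = 32.5399.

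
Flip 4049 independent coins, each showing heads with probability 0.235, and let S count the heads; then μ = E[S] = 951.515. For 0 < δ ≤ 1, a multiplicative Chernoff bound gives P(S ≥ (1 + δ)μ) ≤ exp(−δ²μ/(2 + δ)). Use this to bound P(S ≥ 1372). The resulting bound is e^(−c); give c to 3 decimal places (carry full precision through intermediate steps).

Write 1372 = (1 + δ)μ, so δ = 1372/951.515 − 1 = 0.4419111…
Then the exponent is δ²μ/(2 + δ) = (1372 − μ)² / (μ·(2 + δ)) = 76.094897.

76.095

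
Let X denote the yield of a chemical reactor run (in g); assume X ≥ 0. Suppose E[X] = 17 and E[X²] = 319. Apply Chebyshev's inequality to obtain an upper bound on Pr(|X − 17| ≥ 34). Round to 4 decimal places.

0.0260

Var(X) = E[X²] − (E[X])² = 319 − 289 = 30.
Chebyshev's inequality: Pr(|X − μ| ≥ t) ≤ Var(X)/t² = 30/1156 = 0.0260.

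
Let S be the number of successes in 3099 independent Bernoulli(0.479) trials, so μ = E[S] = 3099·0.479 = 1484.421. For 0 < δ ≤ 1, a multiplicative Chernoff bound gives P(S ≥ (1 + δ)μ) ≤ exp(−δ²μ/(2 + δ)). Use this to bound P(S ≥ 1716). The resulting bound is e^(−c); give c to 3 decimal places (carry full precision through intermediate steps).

Write 1716 = (1 + δ)μ, so δ = 1716/1484.421 − 1 = 0.1560063…
Then the exponent is δ²μ/(2 + δ) = (1716 − μ)² / (μ·(2 + δ)) = 16.756806.

16.757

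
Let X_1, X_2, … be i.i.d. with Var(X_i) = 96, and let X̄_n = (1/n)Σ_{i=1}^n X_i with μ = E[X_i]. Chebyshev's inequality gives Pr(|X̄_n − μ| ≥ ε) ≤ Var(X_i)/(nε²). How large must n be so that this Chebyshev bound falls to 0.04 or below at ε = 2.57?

Require 96/(n·2.57²) ≤ 0.04, i.e. n ≥ 96/(0.04·2.57²) = 363.367.
The smallest integer n is 364.

364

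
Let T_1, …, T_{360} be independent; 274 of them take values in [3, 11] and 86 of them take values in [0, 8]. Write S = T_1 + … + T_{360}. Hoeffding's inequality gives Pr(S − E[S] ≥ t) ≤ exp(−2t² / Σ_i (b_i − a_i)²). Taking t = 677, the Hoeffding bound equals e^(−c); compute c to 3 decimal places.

39.786

Σ(b_i − a_i)² = 274·8² + 86·8² = 23040.
c = 2t² / 23040 = 2·677² / 23040 = 39.7855.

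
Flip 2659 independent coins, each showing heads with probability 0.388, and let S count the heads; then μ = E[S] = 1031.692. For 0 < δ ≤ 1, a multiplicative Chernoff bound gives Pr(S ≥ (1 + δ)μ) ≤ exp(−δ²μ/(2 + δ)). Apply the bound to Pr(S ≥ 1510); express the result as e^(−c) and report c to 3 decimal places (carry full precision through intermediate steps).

90.010

Write 1510 = (1 + δ)μ, so δ = 1510/1031.692 − 1 = 0.4636151…
Then the exponent is δ²μ/(2 + δ) = (1510 − μ)² / (μ·(2 + δ)) = 90.010333.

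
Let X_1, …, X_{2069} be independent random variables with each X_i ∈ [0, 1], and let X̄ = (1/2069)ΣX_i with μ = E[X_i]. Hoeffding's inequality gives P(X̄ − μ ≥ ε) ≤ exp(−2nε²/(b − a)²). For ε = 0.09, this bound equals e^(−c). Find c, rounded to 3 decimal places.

c = 2nε²/(b − a)² = 2·2069·0.09² / 1² = 33.5178.

33.518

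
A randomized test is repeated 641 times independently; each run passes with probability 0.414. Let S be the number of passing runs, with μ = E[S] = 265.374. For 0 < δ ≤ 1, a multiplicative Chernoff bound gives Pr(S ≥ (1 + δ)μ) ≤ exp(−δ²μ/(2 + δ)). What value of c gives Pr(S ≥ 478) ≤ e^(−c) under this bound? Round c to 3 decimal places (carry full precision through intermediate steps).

60.817

Write 478 = (1 + δ)μ, so δ = 478/265.374 − 1 = 0.8012315…
Then the exponent is δ²μ/(2 + δ) = (478 − μ)² / (μ·(2 + δ)) = 60.817053.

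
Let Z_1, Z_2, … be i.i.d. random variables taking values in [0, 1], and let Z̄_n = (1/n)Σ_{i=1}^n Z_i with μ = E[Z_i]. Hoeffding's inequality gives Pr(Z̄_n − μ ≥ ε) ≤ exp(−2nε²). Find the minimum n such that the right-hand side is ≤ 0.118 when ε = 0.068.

Require exp(−2nε²) ≤ 0.118, i.e. 2nε² ≥ ln(1/0.118) = 2.137071.
So n ≥ 2.137071 / (2·0.068²) = 231.085.
The smallest integer n is 232.

232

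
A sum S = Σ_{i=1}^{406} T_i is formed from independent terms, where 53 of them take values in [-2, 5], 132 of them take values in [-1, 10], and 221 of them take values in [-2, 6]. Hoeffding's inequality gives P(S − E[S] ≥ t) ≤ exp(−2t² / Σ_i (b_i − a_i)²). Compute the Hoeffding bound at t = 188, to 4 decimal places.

Σ(b_i − a_i)² = 53·7² + 132·11² + 221·8² = 32713.
Exponent = 2·188² / 32713 = 2.16085.
Bound = exp(−2.16085) = 0.11523.

0.1152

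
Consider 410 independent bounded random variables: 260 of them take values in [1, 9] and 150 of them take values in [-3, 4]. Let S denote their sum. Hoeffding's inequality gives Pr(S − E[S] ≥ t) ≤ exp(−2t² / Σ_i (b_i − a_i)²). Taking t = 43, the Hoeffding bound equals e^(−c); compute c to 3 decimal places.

0.154

Σ(b_i − a_i)² = 260·8² + 150·7² = 23990.
c = 2t² / 23990 = 2·43² / 23990 = 0.1541.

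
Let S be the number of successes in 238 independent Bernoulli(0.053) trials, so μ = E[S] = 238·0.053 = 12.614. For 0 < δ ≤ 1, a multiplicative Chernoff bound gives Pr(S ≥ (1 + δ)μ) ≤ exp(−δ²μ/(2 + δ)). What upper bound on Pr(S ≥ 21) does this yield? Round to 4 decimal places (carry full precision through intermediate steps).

Write 21 = (1 + δ)μ, so δ = 21/12.614 − 1 = 0.6648169…
Then the exponent is δ²μ/(2 + δ) = (21 − μ)² / (μ·(2 + δ)) = 2.092134.
Bound = exp(−2.092134) = 0.12342.

0.1234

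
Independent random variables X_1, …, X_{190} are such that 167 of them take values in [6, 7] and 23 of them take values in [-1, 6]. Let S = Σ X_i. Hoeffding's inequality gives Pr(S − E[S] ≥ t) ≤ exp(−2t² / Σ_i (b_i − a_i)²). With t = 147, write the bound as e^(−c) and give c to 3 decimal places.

33.399

Σ(b_i − a_i)² = 167·1² + 23·7² = 1294.
c = 2t² / 1294 = 2·147² / 1294 = 33.3988.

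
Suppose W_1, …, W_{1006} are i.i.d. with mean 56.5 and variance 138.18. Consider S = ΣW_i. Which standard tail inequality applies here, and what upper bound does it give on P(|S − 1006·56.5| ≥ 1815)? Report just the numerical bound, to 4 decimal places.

With mean and variance of each term known, Chebyshev's inequality bounds the deviation of the sum (or sample mean).
Var(S) = n·Var(W_i) = 1006·138.18 = 139009.08.
Chebyshev: P(|S − 1006·56.5| ≥ 1815) ≤ Var(S)/1815² = 139009.08/3294225 = 0.0422.

0.0422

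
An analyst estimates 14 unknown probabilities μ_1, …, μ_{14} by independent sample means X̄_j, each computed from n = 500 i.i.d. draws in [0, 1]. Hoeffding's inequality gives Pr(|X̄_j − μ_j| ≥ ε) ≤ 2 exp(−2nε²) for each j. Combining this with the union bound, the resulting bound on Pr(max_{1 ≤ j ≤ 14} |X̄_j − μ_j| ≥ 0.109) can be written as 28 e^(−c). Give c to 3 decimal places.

11.881

Union bound over the 14 events: Pr(max_{1 ≤ j ≤ 14} |X̄_j − μ_j| ≥ 0.109) ≤ 14·2·exp(−2nε²) = 28 exp(−2·500·0.109²).
So c = 2·500·0.109² = 11.8810.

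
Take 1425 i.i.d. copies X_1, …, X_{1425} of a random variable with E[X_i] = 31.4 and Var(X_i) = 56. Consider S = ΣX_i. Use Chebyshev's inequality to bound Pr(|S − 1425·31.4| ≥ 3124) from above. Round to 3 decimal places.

Var(S) = n·Var(X_i) = 1425·56 = 79800.
Chebyshev: Pr(|S − 1425·31.4| ≥ 3124) ≤ Var(S)/3124² = 79800/9759376 = 0.0082.

0.008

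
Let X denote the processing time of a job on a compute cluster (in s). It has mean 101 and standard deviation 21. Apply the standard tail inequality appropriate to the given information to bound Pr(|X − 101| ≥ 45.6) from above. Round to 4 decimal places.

Mean and variance are known, so Chebyshev's inequality applies.
Chebyshev: Pr(|X − μ| ≥ t) ≤ Var(X)/t².
Var(X) = σ² = 21² = 441.
Bound = 441 / 2079.36 = 0.2121.

0.2121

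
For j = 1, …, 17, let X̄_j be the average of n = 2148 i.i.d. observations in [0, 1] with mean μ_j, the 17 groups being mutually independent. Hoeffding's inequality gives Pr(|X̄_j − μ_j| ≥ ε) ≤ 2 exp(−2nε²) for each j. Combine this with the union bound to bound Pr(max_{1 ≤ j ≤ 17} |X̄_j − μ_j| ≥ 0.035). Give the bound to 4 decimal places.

0.1762

Per-experiment Hoeffding bound: 2·exp(−2·2148·0.035²) = 2·exp(−5.26260) = 0.010364.
Union bound over 17 events: 17·0.010364 = 0.17618.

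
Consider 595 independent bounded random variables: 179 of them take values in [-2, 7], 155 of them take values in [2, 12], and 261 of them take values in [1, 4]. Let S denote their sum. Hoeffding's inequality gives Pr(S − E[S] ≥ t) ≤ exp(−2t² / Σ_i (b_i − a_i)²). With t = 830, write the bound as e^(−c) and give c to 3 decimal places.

Σ(b_i − a_i)² = 179·9² + 155·10² + 261·3² = 32348.
c = 2t² / 32348 = 2·830² / 32348 = 42.5931.

42.593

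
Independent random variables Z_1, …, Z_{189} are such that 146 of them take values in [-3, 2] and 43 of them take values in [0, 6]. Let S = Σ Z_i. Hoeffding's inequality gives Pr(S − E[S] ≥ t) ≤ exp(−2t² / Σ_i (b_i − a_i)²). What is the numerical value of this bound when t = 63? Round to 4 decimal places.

Σ(b_i − a_i)² = 146·5² + 43·6² = 5198.
Exponent = 2·63² / 5198 = 1.52713.
Bound = exp(−1.52713) = 0.21716.

0.2172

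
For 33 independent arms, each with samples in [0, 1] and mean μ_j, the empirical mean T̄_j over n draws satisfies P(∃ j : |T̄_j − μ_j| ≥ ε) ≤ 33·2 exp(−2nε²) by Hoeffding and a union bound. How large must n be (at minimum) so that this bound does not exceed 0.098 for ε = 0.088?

Need 2·33·exp(−2nε²) ≤ 0.098, i.e. exp(−2nε²) ≤ 0.098/66.
So 2nε² ≥ ln(66/0.098) = 6.512443.
Hence n ≥ 6.512443/(2·0.088²) = 420.483.
The smallest integer n is 421.

421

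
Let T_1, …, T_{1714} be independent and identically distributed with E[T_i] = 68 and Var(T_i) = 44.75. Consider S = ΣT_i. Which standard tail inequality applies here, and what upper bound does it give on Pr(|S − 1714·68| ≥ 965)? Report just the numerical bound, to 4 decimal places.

0.0824

With mean and variance of each term known, Chebyshev's inequality bounds the deviation of the sum (or sample mean).
Var(S) = n·Var(T_i) = 1714·44.75 = 76701.5.
Chebyshev: Pr(|S − 1714·68| ≥ 965) ≤ Var(S)/965² = 76701.5/931225 = 0.0824.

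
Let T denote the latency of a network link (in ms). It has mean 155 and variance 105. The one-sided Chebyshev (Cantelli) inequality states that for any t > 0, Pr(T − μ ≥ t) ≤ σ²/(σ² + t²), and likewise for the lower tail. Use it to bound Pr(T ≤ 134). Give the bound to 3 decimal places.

0.192

Here σ² = 105 and t = 21, so σ² + t² = 546.
Cantelli's bound: 105/546 = 0.1923.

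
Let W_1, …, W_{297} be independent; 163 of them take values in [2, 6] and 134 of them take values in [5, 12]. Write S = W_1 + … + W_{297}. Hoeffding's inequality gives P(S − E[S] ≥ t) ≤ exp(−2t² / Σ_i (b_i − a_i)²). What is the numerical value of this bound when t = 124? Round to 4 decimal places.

Σ(b_i − a_i)² = 163·4² + 134·7² = 9174.
Exponent = 2·124² / 9174 = 3.35208.
Bound = exp(−3.35208) = 0.03501.

0.0350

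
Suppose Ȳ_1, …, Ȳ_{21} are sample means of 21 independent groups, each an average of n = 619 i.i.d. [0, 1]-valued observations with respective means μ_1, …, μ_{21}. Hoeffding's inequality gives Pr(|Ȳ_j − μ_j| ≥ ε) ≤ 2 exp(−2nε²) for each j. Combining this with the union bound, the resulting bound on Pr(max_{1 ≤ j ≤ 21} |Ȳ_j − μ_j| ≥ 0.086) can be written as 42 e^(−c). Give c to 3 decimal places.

Union bound over the 21 events: Pr(max_{1 ≤ j ≤ 21} |Ȳ_j − μ_j| ≥ 0.086) ≤ 21·2·exp(−2nε²) = 42 exp(−2·619·0.086²).
So c = 2·619·0.086² = 9.1562.

9.156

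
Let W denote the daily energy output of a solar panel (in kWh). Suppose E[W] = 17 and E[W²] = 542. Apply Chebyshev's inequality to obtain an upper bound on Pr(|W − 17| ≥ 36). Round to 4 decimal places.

Var(W) = E[W²] − (E[W])² = 542 − 289 = 253.
Chebyshev's inequality: Pr(|W − μ| ≥ t) ≤ Var(W)/t² = 253/1296 = 0.1952.

0.1952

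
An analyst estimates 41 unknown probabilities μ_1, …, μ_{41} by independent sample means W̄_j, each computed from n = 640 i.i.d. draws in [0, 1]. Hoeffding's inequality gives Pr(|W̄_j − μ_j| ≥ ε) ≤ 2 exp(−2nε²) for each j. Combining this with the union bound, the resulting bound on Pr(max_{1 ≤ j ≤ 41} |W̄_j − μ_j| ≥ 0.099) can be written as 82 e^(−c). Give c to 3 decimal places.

Union bound over the 41 events: Pr(max_{1 ≤ j ≤ 41} |W̄_j − μ_j| ≥ 0.099) ≤ 41·2·exp(−2nε²) = 82 exp(−2·640·0.099²).
So c = 2·640·0.099² = 12.5453.

12.545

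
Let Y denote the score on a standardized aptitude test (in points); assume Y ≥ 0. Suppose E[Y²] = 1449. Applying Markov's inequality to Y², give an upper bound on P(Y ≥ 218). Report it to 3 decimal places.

0.030

Since Y ≥ 0, the event {Y ≥ 218} is the same as {Y² ≥ 47524}.
Markov's inequality applied to Y² gives P(Y² ≥ 47524) ≤ E[Y²]/47524 = 1449/47524 = 0.0305.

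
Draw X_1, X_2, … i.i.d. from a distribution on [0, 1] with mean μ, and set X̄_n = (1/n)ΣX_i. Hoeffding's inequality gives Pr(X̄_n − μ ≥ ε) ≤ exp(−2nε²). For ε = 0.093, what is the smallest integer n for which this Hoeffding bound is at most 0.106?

130

Require exp(−2nε²) ≤ 0.106, i.e. 2nε² ≥ ln(1/0.106) = 2.244316.
So n ≥ 2.244316 / (2·0.093²) = 129.744.
The smallest integer n is 130.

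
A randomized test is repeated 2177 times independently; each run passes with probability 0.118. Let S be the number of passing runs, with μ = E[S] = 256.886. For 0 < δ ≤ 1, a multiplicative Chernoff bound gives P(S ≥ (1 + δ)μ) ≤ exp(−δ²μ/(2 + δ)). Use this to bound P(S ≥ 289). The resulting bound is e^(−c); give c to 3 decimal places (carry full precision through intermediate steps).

1.889

Write 289 = (1 + δ)μ, so δ = 289/256.886 − 1 = 0.1250127…
Then the exponent is δ²μ/(2 + δ) = (289 − μ)² / (μ·(2 + δ)) = 1.889239.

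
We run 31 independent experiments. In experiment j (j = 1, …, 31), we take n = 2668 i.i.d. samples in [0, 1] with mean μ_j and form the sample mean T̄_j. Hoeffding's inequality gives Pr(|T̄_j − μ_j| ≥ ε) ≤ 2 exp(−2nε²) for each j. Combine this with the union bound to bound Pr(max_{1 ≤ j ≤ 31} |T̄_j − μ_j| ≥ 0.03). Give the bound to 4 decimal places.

Per-experiment Hoeffding bound: 2·exp(−2·2668·0.03²) = 2·exp(−4.80240) = 0.01642.
Union bound over 31 events: 31·0.01642 = 0.50902.

0.5090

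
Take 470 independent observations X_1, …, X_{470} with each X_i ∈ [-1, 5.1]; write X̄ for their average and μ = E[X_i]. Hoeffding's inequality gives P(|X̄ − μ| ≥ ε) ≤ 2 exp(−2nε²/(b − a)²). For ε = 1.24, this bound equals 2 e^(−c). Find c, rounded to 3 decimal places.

38.843

c = 2nε²/(b − a)² = 2·470·1.24² / 6.1² = 38.8429.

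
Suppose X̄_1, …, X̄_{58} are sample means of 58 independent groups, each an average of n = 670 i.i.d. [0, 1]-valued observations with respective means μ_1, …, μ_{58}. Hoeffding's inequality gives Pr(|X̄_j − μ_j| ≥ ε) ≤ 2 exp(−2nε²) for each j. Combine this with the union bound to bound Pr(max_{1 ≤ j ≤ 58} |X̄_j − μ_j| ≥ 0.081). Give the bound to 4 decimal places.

Per-experiment Hoeffding bound: 2·exp(−2·670·0.081²) = 2·exp(−8.79174) = 0.00030397.
Union bound over 58 events: 58·0.00030397 = 0.01763.

0.0176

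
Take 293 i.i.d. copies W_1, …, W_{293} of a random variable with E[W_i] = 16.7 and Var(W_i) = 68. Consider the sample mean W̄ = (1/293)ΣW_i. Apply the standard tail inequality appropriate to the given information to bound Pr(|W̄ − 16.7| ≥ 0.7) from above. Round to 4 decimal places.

0.4736

With mean and variance of each term known, Chebyshev's inequality bounds the deviation of the sum (or sample mean).
Var(W̄) = Var(W_i)/n = 68/293 = 0.23208.
Chebyshev: Pr(|W̄ − 16.7| ≥ 0.7) ≤ Var(W̄)/(0.7)² = 68/(293·0.7²) = 0.4736.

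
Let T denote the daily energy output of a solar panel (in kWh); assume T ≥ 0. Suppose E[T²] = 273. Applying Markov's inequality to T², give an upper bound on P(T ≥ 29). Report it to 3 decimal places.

0.325

Since T ≥ 0, the event {T ≥ 29} is the same as {T² ≥ 841}.
Markov's inequality applied to T² gives P(T² ≥ 841) ≤ E[T²]/841 = 273/841 = 0.3246.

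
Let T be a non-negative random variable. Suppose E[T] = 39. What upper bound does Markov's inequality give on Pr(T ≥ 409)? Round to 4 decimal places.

Markov's inequality: for a non-negative random variable, Pr(T ≥ a) ≤ E[T]/a.
Here E[T] = 39 and a = 409, so the bound is 39/409 = 0.0954.

0.0954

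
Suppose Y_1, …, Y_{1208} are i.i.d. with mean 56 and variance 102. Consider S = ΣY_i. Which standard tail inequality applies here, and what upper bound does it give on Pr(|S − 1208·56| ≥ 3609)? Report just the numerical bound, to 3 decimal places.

0.009

With mean and variance of each term known, Chebyshev's inequality bounds the deviation of the sum (or sample mean).
Var(S) = n·Var(Y_i) = 1208·102 = 123216.
Chebyshev: Pr(|S − 1208·56| ≥ 3609) ≤ Var(S)/3609² = 123216/13024881 = 0.0095.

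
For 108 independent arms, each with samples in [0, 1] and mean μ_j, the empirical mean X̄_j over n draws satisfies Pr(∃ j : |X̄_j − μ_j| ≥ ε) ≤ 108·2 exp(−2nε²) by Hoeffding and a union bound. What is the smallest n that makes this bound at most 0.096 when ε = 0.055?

Need 2·108·exp(−2nε²) ≤ 0.096, i.e. exp(−2nε²) ≤ 0.096/216.
So 2nε² ≥ ln(216/0.096) = 7.718685.
Hence n ≥ 7.718685/(2·0.055²) = 1275.816.
The smallest integer n is 1276.

1276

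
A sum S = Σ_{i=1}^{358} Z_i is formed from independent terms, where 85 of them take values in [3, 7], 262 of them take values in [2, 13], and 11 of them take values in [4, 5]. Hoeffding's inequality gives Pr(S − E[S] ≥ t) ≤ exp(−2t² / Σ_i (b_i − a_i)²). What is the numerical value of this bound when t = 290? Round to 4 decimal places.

0.0062

Σ(b_i − a_i)² = 85·4² + 262·11² + 11·1² = 33073.
Exponent = 2·290² / 33073 = 5.08572.
Bound = exp(−5.08572) = 0.00618.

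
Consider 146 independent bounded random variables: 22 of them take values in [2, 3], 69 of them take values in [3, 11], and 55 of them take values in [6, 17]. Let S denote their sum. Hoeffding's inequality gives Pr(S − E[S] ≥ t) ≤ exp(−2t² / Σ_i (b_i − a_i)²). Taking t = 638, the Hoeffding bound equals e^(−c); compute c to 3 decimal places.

Σ(b_i − a_i)² = 22·1² + 69·8² + 55·11² = 11093.
c = 2t² / 11093 = 2·638² / 11093 = 73.3875.

73.388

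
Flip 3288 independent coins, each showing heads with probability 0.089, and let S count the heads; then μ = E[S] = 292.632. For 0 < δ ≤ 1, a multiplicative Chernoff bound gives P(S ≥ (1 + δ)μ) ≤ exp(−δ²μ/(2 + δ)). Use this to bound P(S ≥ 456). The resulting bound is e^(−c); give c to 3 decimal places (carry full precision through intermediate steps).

Write 456 = (1 + δ)μ, so δ = 456/292.632 − 1 = 0.5582711…
Then the exponent is δ²μ/(2 + δ) = (456 − μ)² / (μ·(2 + δ)) = 35.650498.

35.650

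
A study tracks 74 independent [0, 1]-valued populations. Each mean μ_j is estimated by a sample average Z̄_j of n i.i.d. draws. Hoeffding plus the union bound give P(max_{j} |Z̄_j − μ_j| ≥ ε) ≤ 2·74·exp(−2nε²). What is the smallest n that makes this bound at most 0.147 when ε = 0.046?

1634

Need 2·74·exp(−2nε²) ≤ 0.147, i.e. exp(−2nε²) ≤ 0.147/148.
So 2nε² ≥ ln(148/0.147) = 6.914535.
Hence n ≥ 6.914535/(2·0.046²) = 1633.869.
The smallest integer n is 1634.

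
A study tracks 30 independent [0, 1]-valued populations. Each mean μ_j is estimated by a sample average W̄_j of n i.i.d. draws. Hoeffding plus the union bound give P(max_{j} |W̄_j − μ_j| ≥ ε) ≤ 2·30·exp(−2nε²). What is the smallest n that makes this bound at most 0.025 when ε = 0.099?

Need 2·30·exp(−2nε²) ≤ 0.025, i.e. exp(−2nε²) ≤ 0.025/60.
So 2nε² ≥ ln(60/0.025) = 7.783224.
Hence n ≥ 7.783224/(2·0.099²) = 397.063.
The smallest integer n is 398.

398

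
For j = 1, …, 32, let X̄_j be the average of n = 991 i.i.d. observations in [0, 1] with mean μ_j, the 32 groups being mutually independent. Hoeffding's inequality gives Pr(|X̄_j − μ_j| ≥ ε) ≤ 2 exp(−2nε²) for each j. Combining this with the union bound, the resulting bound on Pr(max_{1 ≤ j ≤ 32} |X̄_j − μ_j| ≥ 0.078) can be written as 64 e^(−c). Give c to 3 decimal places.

12.058

Union bound over the 32 events: Pr(max_{1 ≤ j ≤ 32} |X̄_j − μ_j| ≥ 0.078) ≤ 32·2·exp(−2nε²) = 64 exp(−2·991·0.078²).
So c = 2·991·0.078² = 12.0585.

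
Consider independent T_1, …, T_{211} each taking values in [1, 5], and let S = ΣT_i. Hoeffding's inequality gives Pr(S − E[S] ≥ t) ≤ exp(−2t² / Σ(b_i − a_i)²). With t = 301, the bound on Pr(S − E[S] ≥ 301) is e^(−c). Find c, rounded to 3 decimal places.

Σ(b_i − a_i)² = 211·(4)² = 3376.
c = 2t²/3376 = 2·301²/3376 = 53.6736.

53.674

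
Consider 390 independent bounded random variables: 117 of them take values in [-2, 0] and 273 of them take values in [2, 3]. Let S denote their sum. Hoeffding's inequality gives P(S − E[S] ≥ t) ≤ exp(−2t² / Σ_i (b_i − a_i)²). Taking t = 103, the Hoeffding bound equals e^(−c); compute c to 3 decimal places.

Σ(b_i − a_i)² = 117·2² + 273·1² = 741.
c = 2t² / 741 = 2·103² / 741 = 28.6343.

28.634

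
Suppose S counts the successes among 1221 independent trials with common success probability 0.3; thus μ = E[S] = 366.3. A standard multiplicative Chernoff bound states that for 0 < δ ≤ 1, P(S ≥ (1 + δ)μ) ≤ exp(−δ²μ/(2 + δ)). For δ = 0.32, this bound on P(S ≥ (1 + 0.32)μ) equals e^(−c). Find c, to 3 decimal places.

c = δ²μ/(2 + δ) = 0.32²·366.3/(2 + 0.32) = 16.1677.

16.168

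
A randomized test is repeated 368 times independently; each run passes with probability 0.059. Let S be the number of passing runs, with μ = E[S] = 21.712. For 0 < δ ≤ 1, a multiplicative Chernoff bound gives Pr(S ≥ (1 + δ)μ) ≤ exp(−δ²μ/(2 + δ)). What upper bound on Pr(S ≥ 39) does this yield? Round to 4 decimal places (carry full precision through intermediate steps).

0.0073

Write 39 = (1 + δ)μ, so δ = 39/21.712 − 1 = 0.7962417…
Then the exponent is δ²μ/(2 + δ) = (39 − μ)² / (μ·(2 + δ)) = 4.922831.
Bound = exp(−4.922831) = 0.00728.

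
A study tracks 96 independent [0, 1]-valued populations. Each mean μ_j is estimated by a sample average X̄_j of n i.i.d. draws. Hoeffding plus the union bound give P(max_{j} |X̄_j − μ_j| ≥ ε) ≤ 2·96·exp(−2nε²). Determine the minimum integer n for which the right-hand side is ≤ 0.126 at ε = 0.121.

Need 2·96·exp(−2nε²) ≤ 0.126, i.e. exp(−2nε²) ≤ 0.126/192.
So 2nε² ≥ ln(192/0.126) = 7.328969.
Hence n ≥ 7.328969/(2·0.121²) = 250.289.
The smallest integer n is 251.

251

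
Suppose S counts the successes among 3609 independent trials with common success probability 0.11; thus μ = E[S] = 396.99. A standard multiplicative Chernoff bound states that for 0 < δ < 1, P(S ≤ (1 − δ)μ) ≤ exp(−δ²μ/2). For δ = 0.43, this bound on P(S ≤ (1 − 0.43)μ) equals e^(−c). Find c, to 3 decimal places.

36.702

c = δ²μ/2 = 0.43²·396.99/2 = 36.7017.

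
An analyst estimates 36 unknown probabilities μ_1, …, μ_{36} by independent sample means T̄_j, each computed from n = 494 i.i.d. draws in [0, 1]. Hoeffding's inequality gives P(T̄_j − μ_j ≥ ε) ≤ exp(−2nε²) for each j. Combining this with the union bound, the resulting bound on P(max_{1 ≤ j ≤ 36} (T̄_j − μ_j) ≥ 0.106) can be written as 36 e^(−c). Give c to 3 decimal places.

Union bound over the 36 events: P(max_{1 ≤ j ≤ 36} (T̄_j − μ_j) ≥ 0.106) ≤ 36·exp(−2nε²) = 36 exp(−2·494·0.106²).
So c = 2·494·0.106² = 11.1012.

11.101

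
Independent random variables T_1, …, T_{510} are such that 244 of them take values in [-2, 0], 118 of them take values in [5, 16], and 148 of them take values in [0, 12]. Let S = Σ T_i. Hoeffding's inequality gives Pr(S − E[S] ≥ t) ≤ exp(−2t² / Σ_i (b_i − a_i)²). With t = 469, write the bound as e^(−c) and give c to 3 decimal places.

Σ(b_i − a_i)² = 244·2² + 118·11² + 148·12² = 36566.
c = 2t² / 36566 = 2·469² / 36566 = 12.0309.

12.031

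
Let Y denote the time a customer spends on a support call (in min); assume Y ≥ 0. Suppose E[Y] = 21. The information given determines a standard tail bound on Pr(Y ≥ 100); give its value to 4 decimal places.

0.2100

Only the mean of a non-negative variable is known, so Markov's inequality is the applicable tail bound.
Markov's inequality: for a non-negative random variable, Pr(Y ≥ a) ≤ E[Y]/a.
Here E[Y] = 21 and a = 100, so the bound is 21/100 = 0.2100.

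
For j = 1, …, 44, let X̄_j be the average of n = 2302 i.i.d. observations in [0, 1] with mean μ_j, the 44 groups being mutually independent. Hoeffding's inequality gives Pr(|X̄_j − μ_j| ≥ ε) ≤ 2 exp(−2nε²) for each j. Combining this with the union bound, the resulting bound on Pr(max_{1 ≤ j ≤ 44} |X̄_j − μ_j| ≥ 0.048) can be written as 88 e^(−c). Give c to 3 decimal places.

10.608

Union bound over the 44 events: Pr(max_{1 ≤ j ≤ 44} |X̄_j − μ_j| ≥ 0.048) ≤ 44·2·exp(−2nε²) = 88 exp(−2·2302·0.048²).
So c = 2·2302·0.048² = 10.6076.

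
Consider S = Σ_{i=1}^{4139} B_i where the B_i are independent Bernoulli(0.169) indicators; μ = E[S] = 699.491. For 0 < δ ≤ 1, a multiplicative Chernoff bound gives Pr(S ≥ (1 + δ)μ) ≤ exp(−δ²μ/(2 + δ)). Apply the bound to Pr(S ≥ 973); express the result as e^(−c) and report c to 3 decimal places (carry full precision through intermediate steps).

Write 973 = (1 + δ)μ, so δ = 973/699.491 − 1 = 0.3910115…
Then the exponent is δ²μ/(2 + δ) = (973 − μ)² / (μ·(2 + δ)) = 44.727997.

44.728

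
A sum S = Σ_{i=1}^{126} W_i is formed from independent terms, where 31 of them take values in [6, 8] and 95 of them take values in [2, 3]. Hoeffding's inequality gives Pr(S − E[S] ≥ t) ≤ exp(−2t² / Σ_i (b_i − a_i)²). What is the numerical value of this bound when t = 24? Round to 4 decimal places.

0.0052

Σ(b_i − a_i)² = 31·2² + 95·1² = 219.
Exponent = 2·24² / 219 = 5.26027.
Bound = exp(−5.26027) = 0.00519.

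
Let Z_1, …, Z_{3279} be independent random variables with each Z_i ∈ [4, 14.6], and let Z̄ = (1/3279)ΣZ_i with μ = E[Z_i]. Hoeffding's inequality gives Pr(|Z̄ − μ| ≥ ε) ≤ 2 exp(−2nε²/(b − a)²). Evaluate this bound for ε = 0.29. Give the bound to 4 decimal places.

0.0148

Exponent: 2nε²/(b − a)² = 2·3279·0.29² / 10.6² = 4.90858.
Bound = 2·exp(−4.90858) = 0.01477.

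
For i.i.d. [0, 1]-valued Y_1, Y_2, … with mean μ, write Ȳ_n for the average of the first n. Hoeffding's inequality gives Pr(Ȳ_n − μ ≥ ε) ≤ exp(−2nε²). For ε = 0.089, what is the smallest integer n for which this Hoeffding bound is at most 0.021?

244

Require exp(−2nε²) ≤ 0.021, i.e. 2nε² ≥ ln(1/0.021) = 3.863233.
So n ≥ 3.863233 / (2·0.089²) = 243.860.
The smallest integer n is 244.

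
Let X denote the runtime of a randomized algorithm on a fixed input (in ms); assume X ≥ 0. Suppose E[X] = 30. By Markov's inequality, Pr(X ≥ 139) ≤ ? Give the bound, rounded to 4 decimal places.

0.2158

Markov's inequality: for a non-negative random variable, Pr(X ≥ a) ≤ E[X]/a.
Here E[X] = 30 and a = 139, so the bound is 30/139 = 0.2158.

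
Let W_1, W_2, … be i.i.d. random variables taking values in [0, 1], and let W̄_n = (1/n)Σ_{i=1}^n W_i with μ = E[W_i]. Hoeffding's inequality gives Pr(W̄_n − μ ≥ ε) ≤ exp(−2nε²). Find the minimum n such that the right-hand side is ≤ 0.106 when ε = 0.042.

Require exp(−2nε²) ≤ 0.106, i.e. 2nε² ≥ ln(1/0.106) = 2.244316.
So n ≥ 2.244316 / (2·0.042²) = 636.144.
The smallest integer n is 637.

637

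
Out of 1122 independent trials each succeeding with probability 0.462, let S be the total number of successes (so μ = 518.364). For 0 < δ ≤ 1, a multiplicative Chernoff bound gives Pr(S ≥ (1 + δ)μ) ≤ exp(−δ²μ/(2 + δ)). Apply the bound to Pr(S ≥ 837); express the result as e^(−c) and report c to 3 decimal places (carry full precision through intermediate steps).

Write 837 = (1 + δ)μ, so δ = 837/518.364 − 1 = 0.6146955…
Then the exponent is δ²μ/(2 + δ) = (837 − μ)² / (μ·(2 + δ)) = 74.908955.

74.909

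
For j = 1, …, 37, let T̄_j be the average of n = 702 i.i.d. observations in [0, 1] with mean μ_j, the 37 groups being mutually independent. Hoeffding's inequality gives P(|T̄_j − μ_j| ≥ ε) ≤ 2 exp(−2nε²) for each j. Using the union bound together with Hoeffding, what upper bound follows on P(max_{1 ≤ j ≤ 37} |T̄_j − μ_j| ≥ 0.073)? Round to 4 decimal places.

Per-experiment Hoeffding bound: 2·exp(−2·702·0.073²) = 2·exp(−7.48192) = 0.0011264.
Union bound over 37 events: 37·0.0011264 = 0.04168.

0.0417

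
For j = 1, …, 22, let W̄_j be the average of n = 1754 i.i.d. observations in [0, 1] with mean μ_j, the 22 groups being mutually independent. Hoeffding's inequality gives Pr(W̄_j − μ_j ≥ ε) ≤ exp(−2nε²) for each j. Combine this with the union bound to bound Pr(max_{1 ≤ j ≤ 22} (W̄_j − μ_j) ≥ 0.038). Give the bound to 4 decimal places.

Per-experiment Hoeffding bound: exp(−2·1754·0.038²) = exp(−5.06555) = 0.0063104.
Union bound over 22 events: 22·0.0063104 = 0.13883.

0.1388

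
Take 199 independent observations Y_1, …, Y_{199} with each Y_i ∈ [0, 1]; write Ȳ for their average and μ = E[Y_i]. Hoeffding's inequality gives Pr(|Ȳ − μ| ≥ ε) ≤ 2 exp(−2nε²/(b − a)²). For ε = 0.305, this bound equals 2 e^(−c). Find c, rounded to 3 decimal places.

c = 2nε²/(b − a)² = 2·199·0.305² / 1² = 37.0239.

37.024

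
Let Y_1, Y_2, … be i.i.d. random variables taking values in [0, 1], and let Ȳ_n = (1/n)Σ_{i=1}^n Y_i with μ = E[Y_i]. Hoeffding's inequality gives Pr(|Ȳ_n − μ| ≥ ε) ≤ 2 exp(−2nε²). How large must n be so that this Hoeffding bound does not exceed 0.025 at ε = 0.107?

Require 2·exp(−2nε²) ≤ 0.025, i.e. 2nε² ≥ ln(2/0.025) = 4.382027.
So n ≥ 4.382027 / (2·0.107²) = 191.372.
The smallest integer n is 192.

192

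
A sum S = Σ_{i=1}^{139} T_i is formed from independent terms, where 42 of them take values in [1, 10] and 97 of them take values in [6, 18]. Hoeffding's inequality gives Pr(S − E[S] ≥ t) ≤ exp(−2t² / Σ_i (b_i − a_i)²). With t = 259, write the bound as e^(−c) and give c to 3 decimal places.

Σ(b_i − a_i)² = 42·9² + 97·12² = 17370.
c = 2t² / 17370 = 2·259² / 17370 = 7.7238.

7.724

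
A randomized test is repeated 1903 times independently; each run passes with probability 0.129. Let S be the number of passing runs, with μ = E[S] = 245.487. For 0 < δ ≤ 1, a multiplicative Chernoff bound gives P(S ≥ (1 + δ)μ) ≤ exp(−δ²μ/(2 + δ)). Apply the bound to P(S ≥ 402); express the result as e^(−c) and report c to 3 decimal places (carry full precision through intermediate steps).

Write 402 = (1 + δ)μ, so δ = 402/245.487 − 1 = 0.6375613…
Then the exponent is δ²μ/(2 + δ) = (402 − μ)² / (μ·(2 + δ)) = 37.832913.

37.833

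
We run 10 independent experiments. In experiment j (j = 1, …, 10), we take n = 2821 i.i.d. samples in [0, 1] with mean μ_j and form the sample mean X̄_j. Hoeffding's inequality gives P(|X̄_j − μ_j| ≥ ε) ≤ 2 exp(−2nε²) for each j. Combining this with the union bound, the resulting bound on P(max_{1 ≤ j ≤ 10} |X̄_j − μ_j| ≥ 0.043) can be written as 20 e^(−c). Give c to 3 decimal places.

Union bound over the 10 events: P(max_{1 ≤ j ≤ 10} |X̄_j − μ_j| ≥ 0.043) ≤ 10·2·exp(−2nε²) = 20 exp(−2·2821·0.043²).
So c = 2·2821·0.043² = 10.4321.

10.432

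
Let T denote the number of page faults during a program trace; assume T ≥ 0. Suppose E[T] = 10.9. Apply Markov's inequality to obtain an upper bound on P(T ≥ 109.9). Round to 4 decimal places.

Markov's inequality: for a non-negative random variable, P(T ≥ a) ≤ E[T]/a.
Here E[T] = 10.9 and a = 109.9, so the bound is 10.9/109.9 = 0.0992.

0.0992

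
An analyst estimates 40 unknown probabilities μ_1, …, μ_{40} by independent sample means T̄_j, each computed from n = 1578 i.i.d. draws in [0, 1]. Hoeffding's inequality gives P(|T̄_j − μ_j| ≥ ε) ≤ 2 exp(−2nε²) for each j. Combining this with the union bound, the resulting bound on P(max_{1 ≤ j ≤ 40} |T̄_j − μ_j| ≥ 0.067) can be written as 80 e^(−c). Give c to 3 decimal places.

14.167

Union bound over the 40 events: P(max_{1 ≤ j ≤ 40} |T̄_j − μ_j| ≥ 0.067) ≤ 40·2·exp(−2nε²) = 80 exp(−2·1578·0.067²).
So c = 2·1578·0.067² = 14.1673.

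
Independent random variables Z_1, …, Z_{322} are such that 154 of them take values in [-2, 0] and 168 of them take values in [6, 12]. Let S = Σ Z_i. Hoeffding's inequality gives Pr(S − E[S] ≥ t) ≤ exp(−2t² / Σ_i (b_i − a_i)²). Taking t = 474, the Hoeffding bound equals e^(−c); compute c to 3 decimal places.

Σ(b_i − a_i)² = 154·2² + 168·6² = 6664.
c = 2t² / 6664 = 2·474² / 6664 = 67.4298.

67.430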